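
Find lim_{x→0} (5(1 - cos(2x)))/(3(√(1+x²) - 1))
Both numerator and denominator → 0 as x → 0; this is a 0/0 indeterminate form.
Expand each to leading order near x = 0: numerator ~ 10·x^2, denominator ~ 3·x^2/2.
The limit of the ratio is 20/3.

Final answer: 20/3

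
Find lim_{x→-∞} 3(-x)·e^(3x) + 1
The product is a 0·∞ indeterminate form at x → -∞.
Rewrite the product as 3(-x) / e^(-3x) (an ∞/∞ form) and apply L'Hôpital, or use the standard hierarchy e^(3|x|) ≫ |(-x)| as x → -∞.
The indeterminate product → 0, so the limit = 1.

Final answer: 1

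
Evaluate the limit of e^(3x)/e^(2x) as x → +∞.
This is an ∞/∞ indeterminate form as x → +∞.
Rewrite e^(3x)/e^(2x) = e^((3−2)x) = e^(x); the exponent coefficient is 1 > 0 so e^(x) → ∞.
Limit = ∞.

Final answer: ∞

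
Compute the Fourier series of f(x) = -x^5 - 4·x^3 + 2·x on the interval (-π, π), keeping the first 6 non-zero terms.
(-2·π^4 - 188 + 32·π^2)·sin(x) + (-π^2 - 1/2 + π^4)·sin(2·x) + (-2·π^4/3 - 32·π^2/27 + 172/81)·sin(3·x) + (-97/64 + 11·π^2/8 + π^4/2)·sin(4·x) + (-2·π^4/5 - 32·π^2/25 + 692/625)·sin(5·x) + (-139/162 + 31·π^2/27 + π^4/3)·sin(6·x)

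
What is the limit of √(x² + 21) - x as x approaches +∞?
This is an ∞ − ∞ indeterminate form.
Multiply and divide by the conjugate √(x²+21) + x; the x² terms cancel, leaving 21/(√(x²+21)+x) → 0.
Limit = 0.

Final answer: 0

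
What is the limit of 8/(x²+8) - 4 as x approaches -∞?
Evaluate the dominant behaviour as x → -∞; each term tends to a finite value or vanishes.
Limit = -4.

Final answer: -4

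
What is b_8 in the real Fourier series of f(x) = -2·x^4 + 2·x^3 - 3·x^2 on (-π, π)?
b_8 = (1/π) ∫_{-π}^{π} f(x)·sin(8x) dx.
Evaluate the integral (use parity and integration by parts as needed): b_8 = 3/64 - π^2/2.

Final answer: 3/64 - π^2/2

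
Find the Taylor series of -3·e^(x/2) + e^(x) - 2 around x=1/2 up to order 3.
-3·e^(1/4) - 2 + e^(1/2) + (-3·e^(1/4)/2 + e^(1/2))·(x - 1/2) + (-3·e^(1/4)/8 + e^(1/2)/2)·(x - 1/2)^2 + (-e^(1/4)/16 + e^(1/2)/6)·(x - 1/2)^3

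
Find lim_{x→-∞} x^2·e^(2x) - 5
The product is a 0·∞ indeterminate form at x → -∞.
Rewrite the product as x^2 / e^(-2x) (an ∞/∞ form) and apply L'Hôpital, or use the standard hierarchy e^(2|x|) ≫ |x^2| as x → -∞.
The indeterminate product → 0, so the limit = -5.

Final answer: -5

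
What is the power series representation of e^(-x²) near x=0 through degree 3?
1 - x^2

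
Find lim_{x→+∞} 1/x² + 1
Evaluate the dominant behaviour as x → +∞; each term tends to a finite value or vanishes.
Limit = 1.

Final answer: 1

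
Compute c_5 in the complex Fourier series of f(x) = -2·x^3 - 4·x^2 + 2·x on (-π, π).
Compute the real Fourier coefficients first: a_5 = 16/25, b_5 = 124/125 - 4·π^2/5.
Then c_5 = (a_5 − i·b_5)/2 = 8/25 - 62·i/125 + 2·i·π^2/5.

Final answer: 8/25 - 62·i/125 + 2·i·π^2/5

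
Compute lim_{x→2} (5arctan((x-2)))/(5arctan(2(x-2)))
Both numerator and denominator → 0 as x → 2; this is a 0/0 indeterminate form.
Expand each to leading order near x = 2: numerator ~ 5·(x - 2), denominator ~ 10·(x - 2).
The limit of the ratio is 1/2.

Final answer: 1/2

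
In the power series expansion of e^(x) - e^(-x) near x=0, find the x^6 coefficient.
Expand to order 6: e^(x) - e^(-x) = x^5/60 + x^3/3 + 2·x + O(x^7).
The coefficient of x^6 is 0.

Final answer: 0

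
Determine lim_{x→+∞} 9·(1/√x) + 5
Evaluate the dominant behaviour as x → +∞; each term tends to a finite value or vanishes.
Limit = 5.

Final answer: 5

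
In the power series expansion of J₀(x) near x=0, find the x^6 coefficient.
Expand to order 6: J₀(x) = -x^6/2304 + x^4/64 - x^2/4 + 1 + O(x^7).
The coefficient of x^6 is -1/2304.

Final answer: -1/2304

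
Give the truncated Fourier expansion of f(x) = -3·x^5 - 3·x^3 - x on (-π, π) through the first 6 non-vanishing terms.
(-686 - 6·π^4 + 114·π^2)·sin(x) + (-12·π^2 + 19 + 3·π^4)·sin(2·x) + (-2·π^4 - 62/27 + 22·π^2/9)·sin(3·x) + (-3·π^2/8 + 41/64 + 3·π^4/2)·sin(4·x) + (-6·π^4/5 - 6·π^2/25 - 214/625)·sin(5·x) + (7/27 + 4·π^2/9 + π^4)·sin(6·x)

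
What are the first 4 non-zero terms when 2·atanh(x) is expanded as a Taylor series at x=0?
2·x^7/7 + 2·x^5/5 + 2·x^3/3 + 2·x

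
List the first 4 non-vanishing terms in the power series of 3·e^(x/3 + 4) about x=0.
x^3·e^(4)/54 + x^2·e^(4)/6 + x·e^(4) + 3·e^(4)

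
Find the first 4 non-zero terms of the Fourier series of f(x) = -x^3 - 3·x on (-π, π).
(6 - 2·π^2)·sin(x) + (3/2 + π^2)·sin(2·x) + (-2·π^2/3 - 14/9)·sin(3·x) + (21/16 + π^2/2)·sin(4·x)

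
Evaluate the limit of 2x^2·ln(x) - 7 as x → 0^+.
The product is a 0·∞ indeterminate form at x → 0⁺.
Rewrite the product as 2·ln(x) / x^(-2) and apply L'Hôpital, or use the standard hierarchy x^(-2) ≫ |ln x| as x → 0⁺.
The indeterminate product → 0, so the limit = -7.

Final answer: -7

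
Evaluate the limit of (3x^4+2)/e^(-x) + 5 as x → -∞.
The quotient is an ∞/∞ indeterminate form as x → -∞.
Compare growth rates of the dominant terms (exponentials ≫ polynomials ≫ logarithms), or apply L'Hôpital's rule; the quotient → 0.
Adding the constant: 0 + 5 = 5. Limit = 5.

Final answer: 5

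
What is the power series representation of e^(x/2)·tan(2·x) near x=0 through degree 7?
240251·x^7/32256 + 12611·x^6/5760 + 4421·x^5/960 + 11·x^4/8 + 35·x^3/12 + x^2 + 2·x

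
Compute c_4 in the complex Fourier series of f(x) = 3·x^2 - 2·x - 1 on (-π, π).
Compute the real Fourier coefficients first: a_4 = 3/4, b_4 = 1.
Then c_4 = (a_4 − i·b_4)/2 = 3/8 - i/2.

Final answer: 3/8 - i/2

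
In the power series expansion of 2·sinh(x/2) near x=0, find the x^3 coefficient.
Expand to order 3: 2·sinh(x/2) = x^3/24 + x + O(x^4).
The coefficient of x^3 is 1/24.

Final answer: 1/24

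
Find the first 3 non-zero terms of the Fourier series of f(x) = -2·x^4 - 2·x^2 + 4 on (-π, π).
(-88 + 16·π^2)·cos(x) + (4 - 4·π^2)·cos(2·x) - 2·π^4/5 - 2·π^2/3 + 4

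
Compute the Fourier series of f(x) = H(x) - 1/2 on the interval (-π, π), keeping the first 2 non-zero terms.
2·sin(x)/π + 2·sin(3·x)/(3·π)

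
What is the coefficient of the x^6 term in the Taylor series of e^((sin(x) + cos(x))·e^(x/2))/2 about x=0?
Expand to order 6: e^((sin(x) + cos(x))·e^(x/2))/2 = -3247·e·x^6/30720 - 301·e·x^5/1920 - 49·e·x^4/768 + 23·e·x^3/96 + 5·e·x^2/8 + 3·e·x/4 + e/2 + O(x^7).
The coefficient of x^6 is -3247·e/30720.

Final answer: -3247·e/30720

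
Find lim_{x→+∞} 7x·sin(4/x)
As x → +∞: let u = 4/x → 0⁺; then 7·x·sin(4/x) = 7·4·sin(u)/u → 7·4·1 = 28.
Limit = 28.

Final answer: 28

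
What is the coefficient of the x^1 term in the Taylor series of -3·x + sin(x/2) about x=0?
Expand to order 1: -3·x + sin(x/2) = -5·x/2 + O(x^2).
The coefficient of x^1 is -5/2.

Final answer: -5/2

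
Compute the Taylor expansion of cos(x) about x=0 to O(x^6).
x^4/24 - x^2/2 + 1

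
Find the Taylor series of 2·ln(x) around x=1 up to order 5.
2·(x - 1) - (x - 1)^2 + 2·(x - 1)^3/3 - (x - 1)^4/2 + 2·(x - 1)^5/5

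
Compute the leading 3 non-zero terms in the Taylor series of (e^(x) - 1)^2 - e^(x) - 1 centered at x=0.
x^2/2 - x - 2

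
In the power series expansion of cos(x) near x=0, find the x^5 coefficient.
Expand to order 5: cos(x) = x^4/24 - x^2/2 + 1 + O(x^6).
The coefficient of x^5 is 0.

Final answer: 0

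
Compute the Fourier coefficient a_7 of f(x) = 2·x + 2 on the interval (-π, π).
a_7 = (1/π) ∫_{-π}^{π} f(x)·cos(7x) dx.
Evaluate the integral (use parity and integration by parts as needed): a_7 = 0.

Final answer: 0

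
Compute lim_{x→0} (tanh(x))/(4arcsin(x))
Both numerator and denominator → 0 as x → 0; this is a 0/0 indeterminate form.
Expand each to leading order near x = 0: numerator ~ x, denominator ~ 4·x.
The limit of the ratio is 1/4.

Final answer: 1/4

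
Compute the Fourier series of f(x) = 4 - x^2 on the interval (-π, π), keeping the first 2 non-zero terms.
4·cos(x) - π^2/3 + 4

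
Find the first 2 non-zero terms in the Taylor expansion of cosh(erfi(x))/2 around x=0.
x^2/π + 1/2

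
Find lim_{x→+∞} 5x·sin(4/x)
As x → +∞: let u = 4/x → 0⁺; then 5·x·sin(4/x) = 5·4·sin(u)/u → 5·4·1 = 20.
Limit = 20.

Final answer: 20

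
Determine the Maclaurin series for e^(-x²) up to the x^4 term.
x^4/2 - x^2 + 1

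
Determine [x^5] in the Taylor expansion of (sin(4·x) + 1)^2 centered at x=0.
Expand to order 5: (sin(4·x) + 1)^2 = 256·x^5/15 - 256·x^4/3 - 64·x^3/3 + 16·x^2 + 8·x + 1 + O(x^6).
The coefficient of x^5 is 256/15.

Final answer: 256/15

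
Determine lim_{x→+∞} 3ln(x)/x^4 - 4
The quotient is an ∞/∞ indeterminate form as x → +∞.
The polynomial denominator x^4 dominates the logarithmic numerator (any positive power of x ≫ ln(x) as x → ∞), so the quotient → 0.
Adding the constant: 0 - 4 = -4. Limit = -4.

Final answer: -4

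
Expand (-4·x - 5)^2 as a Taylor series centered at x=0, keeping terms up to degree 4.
16·x^2 + 40·x + 25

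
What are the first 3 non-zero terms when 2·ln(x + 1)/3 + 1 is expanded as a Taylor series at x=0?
-x^2/3 + 2·x/3 + 1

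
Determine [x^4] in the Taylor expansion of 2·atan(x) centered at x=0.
Expand to order 4: 2·atan(x) = -2·x^3/3 + 2·x + O(x^5).
The coefficient of x^4 is 0.

Final answer: 0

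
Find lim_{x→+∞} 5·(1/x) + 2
Evaluate the dominant behaviour as x → +∞; each term tends to a finite value or vanishes.
Limit = 2.

Final answer: 2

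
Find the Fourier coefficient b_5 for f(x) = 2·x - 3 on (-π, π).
b_5 = (1/π) ∫_{-π}^{π} f(x)·sin(5x) dx.
Evaluate the integral (use parity and integration by parts as needed): b_5 = 4/5.

Final answer: 4/5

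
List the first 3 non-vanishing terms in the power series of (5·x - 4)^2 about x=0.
25·x^2 - 40·x + 16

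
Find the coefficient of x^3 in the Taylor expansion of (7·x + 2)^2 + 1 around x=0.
Expand to order 3: (7·x + 2)^2 + 1 = 49·x^2 + 28·x + 5 + O(x^4).
The coefficient of x^3 is 0.

Final answer: 0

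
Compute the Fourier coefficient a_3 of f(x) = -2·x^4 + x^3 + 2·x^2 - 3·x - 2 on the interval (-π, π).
a_3 = (1/π) ∫_{-π}^{π} f(x)·cos(3x) dx.
Evaluate the integral (use parity and integration by parts as needed): a_3 = -56/27 + 16·π^2/9.

Final answer: -56/27 + 16·π^2/9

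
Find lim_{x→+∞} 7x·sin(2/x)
As x → +∞: let u = 2/x → 0⁺; then 7·x·sin(2/x) = 7·2·sin(u)/u → 7·2·1 = 14.
Limit = 14.

Final answer: 14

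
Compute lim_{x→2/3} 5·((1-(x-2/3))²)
Direct substitution at x = 2/3 gives 5.

Final answer: 5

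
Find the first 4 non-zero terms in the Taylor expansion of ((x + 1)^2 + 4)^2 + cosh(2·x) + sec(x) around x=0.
4·x^3 + 33·x^2/2 + 20·x + 27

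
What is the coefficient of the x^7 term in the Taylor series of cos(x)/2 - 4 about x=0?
Expand to order 7: cos(x)/2 - 4 = -x^6/1440 + x^4/48 - x^2/4 - 7/2 + O(x^8).
The coefficient of x^7 is 0.

Final answer: 0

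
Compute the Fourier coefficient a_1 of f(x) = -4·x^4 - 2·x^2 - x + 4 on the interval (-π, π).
a_1 = (1/π) ∫_{-π}^{π} f(x)·cos(1x) dx.
Evaluate the integral (use parity and integration by parts as needed): a_1 = -184 + 32·π^2.

Final answer: -184 + 32·π^2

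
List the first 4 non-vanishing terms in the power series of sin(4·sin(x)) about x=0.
-14513·x^7/1260 + 139·x^5/10 - 34·x^3/3 + 4·x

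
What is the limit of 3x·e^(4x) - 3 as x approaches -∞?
The product is a 0·∞ indeterminate form at x → -∞.
Rewrite the product as 3x / e^(-4x) (an ∞/∞ form) and apply L'Hôpital, or use the standard hierarchy e^(4|x|) ≫ |x| as x → -∞.
The indeterminate product → 0, so the limit = -3.

Final answer: -3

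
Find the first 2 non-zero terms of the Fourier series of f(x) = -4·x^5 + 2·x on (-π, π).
(-956 - 8·π^4 + 160·π^2)·sin(x) + (-20·π^2 + 28 + 4·π^4)·sin(2·x)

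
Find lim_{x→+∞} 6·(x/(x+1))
Evaluate the dominant behaviour as x → +∞; each term tends to a finite value or vanishes.
Limit = 6.

Final answer: 6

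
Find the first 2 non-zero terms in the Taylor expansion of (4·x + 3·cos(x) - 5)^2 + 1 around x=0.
5 - 16·x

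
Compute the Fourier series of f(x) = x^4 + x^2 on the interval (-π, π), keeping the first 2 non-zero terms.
(44 - 8·π^2)·cos(x) + π^2/3 + π^4/5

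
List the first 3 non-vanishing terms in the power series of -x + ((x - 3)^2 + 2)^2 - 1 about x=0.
58·x^2 - 133·x + 120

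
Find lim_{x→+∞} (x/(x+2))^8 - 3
As x → +∞: x/(x+2) = 1/(1 + 2/x) → 1, and the 8th power of a limit-1 base also → 1; with the additive constant, 1 - 3 = -2.
Limit = -2.

Final answer: -2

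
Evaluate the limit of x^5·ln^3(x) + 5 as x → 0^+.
The product is a 0·∞ indeterminate form at x → 0⁺.
Rewrite the product as ln^3(x) / x^(-5) and apply L'Hôpital, or use the standard hierarchy x^(-5) ≫ |ln x|^3 as x → 0⁺.
The indeterminate product → 0, so the limit = 5.

Final answer: 5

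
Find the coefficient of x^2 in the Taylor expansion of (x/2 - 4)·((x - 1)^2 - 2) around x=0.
Expand to order 2: (x/2 - 4)·((x - 1)^2 - 2) = -5·x^2 + 15·x/2 + 4 + O(x^3).
The coefficient of x^2 is -5.

Final answer: -5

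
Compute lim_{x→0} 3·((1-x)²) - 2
Direct substitution at x = 0 gives 1.

Final answer: 1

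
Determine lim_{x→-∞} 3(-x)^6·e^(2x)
This is a 0·∞ indeterminate form at x → -∞.
Rewrite the product as 3(-x)^6 / e^(-2x) (an ∞/∞ form) and apply L'Hôpital, or use the standard hierarchy e^(2|x|) ≫ |(-x)^6| as x → -∞.
The indeterminate product → 0, so the limit = 0.

Final answer: 0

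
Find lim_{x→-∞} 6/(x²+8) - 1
Evaluate the dominant behaviour as x → -∞; each term tends to a finite value or vanishes.
Limit = -1.

Final answer: -1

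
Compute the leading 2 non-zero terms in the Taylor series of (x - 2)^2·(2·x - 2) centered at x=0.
16·x - 8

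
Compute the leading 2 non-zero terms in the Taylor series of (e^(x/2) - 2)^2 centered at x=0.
1 - x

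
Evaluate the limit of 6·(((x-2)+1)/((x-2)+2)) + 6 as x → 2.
Direct substitution at x = 2 gives 9.

Final answer: 9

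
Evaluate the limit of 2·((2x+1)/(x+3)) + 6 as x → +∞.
Evaluate the dominant behaviour as x → +∞; each term tends to a finite value or vanishes.
Limit = 10.

Final answer: 10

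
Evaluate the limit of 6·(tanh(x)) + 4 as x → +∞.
Evaluate the dominant behaviour as x → +∞; each term tends to a finite value or vanishes.
Limit = 10.

Final answer: 10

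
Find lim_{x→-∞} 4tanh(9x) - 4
Evaluate the dominant behaviour as x → -∞; each term tends to a finite value or vanishes.
Limit = -8.

Final answer: -8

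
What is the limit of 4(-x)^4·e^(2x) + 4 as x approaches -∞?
The product is a 0·∞ indeterminate form at x → -∞.
Rewrite the product as 4(-x)^4 / e^(-2x) (an ∞/∞ form) and apply L'Hôpital, or use the standard hierarchy e^(2|x|) ≫ |(-x)^4| as x → -∞.
The indeterminate product → 0, so the limit = 4.

Final answer: 4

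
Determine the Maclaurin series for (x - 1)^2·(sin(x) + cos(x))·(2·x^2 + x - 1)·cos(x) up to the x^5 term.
98·x^5/15 - 7·x^4/3 - 19·x^3/3 + 3·x^2 + 2·x - 1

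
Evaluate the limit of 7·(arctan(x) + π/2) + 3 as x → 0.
Direct substitution at x = 0 gives 3 + 7·π/2.

Final answer: 3 + 7·π/2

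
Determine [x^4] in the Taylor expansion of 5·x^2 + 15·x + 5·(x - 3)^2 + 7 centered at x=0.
Expand to order 4: 5·x^2 + 15·x + 5·(x - 3)^2 + 7 = 10·x^2 - 15·x + 52 + O(x^5).
The coefficient of x^4 is 0.

Final answer: 0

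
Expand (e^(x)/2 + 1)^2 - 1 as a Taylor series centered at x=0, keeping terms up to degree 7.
11·x^7/1680 + 17·x^6/720 + 3·x^5/40 + 5·x^4/24 + x^3/2 + x^2 + 3·x/2 + 5/4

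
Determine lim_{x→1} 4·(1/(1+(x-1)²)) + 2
Direct substitution at x = 1 gives 6.

Final answer: 6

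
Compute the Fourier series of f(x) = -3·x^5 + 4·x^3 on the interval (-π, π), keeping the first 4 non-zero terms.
(-768 - 6·π^4 + 128·π^2)·sin(x) + (-19·π^2 + 57/2 + 3·π^4)·sin(2·x) + (-2·π^4 - 128/27 + 64·π^2/9)·sin(3·x) + (-31·π^2/8 + 93/64 + 3·π^4/2)·sin(4·x)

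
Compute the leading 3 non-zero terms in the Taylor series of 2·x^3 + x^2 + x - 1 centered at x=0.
x^2 + x - 1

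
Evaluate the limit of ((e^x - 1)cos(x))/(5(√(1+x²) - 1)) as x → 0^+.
Both numerator and denominator → 0 as x → 0^+; this is a 0/0 indeterminate form.
Expand each to leading order near x = 0: numerator ~ x, denominator ~ 5·x^2/2.
The limit of the ratio is ∞.

Final answer: ∞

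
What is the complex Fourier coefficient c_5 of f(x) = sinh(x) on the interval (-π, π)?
Compute the real Fourier coefficients first: a_5 = 0, b_5 = 5·sinh(π)/(13·π).
Then c_5 = (a_5 − i·b_5)/2 = -5·i·sinh(π)/(26·π).

Final answer: -5·i·sinh(π)/(26·π)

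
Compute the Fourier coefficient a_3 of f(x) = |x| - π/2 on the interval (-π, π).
a_3 = (1/π) ∫_{-π}^{π} f(x)·cos(3x) dx.
Evaluate the integral (use parity and integration by parts as needed): a_3 = -4/(9·π).

Final answer: -4/(9·π)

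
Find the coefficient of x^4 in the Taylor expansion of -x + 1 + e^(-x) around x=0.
Expand to order 4: -x + 1 + e^(-x) = x^4/24 - x^3/6 + x^2/2 - 2·x + 2 + O(x^5).
The coefficient of x^4 is 1/24.

Final answer: 1/24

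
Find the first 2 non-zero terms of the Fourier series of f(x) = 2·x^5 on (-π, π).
(-80·π^2 + 4·π^4 + 480)·sin(x) + (-2·π^4 - 15 + 10·π^2)·sin(2·x)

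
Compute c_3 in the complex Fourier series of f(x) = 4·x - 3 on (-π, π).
Compute the real Fourier coefficients first: a_3 = 0, b_3 = 8/3.
Then c_3 = (a_3 − i·b_3)/2 = -4·i/3.

Final answer: -4·i/3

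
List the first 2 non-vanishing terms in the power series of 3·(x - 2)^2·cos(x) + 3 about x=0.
15 - 12·x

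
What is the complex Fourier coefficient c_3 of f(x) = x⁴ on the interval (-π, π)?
Compute the real Fourier coefficients first: a_3 = 16/27 - 8·π^2/9, b_3 = 0.
Then c_3 = (a_3 − i·b_3)/2 = 8/27 - 4·π^2/9.

Final answer: 8/27 - 4·π^2/9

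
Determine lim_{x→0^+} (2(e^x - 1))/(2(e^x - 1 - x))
Both numerator and denominator → 0 as x → 0^+; this is a 0/0 indeterminate form.
Expand each to leading order near x = 0: numerator ~ 2·x, denominator ~ x^2.
The limit of the ratio is ∞.

Final answer: ∞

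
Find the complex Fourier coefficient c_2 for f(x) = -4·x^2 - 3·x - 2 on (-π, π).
Compute the real Fourier coefficients first: a_2 = -4, b_2 = 3.
Then c_2 = (a_2 − i·b_2)/2 = -2 - 3·i/2.

Final answer: -2 - 3·i/2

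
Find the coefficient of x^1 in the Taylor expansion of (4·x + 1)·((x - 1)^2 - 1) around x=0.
Expand to order 1: (4·x + 1)·((x - 1)^2 - 1) = -2·x + O(x^2).
The coefficient of x^1 is -2.

Final answer: -2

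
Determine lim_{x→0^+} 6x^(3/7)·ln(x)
This is a 0·∞ indeterminate form at x → 0⁺.
Rewrite the product as 6·ln(x) / x^(-3/7) and apply L'Hôpital, or use the standard hierarchy x^(-3/7) ≫ |ln x| as x → 0⁺.
The indeterminate product → 0, so the limit = 0.

Final answer: 0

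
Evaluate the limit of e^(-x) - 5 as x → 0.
Direct substitution at x = 0 gives -4.

Final answer: -4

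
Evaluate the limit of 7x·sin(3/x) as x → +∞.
As x → +∞: let u = 3/x → 0⁺; then 7·x·sin(3/x) = 7·3·sin(u)/u → 7·3·1 = 21.
Limit = 21.

Final answer: 21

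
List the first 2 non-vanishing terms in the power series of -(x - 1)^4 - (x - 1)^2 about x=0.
6·x - 2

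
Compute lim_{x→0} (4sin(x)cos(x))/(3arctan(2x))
Both numerator and denominator → 0 as x → 0; this is a 0/0 indeterminate form.
Expand each to leading order near x = 0: numerator ~ 4·x, denominator ~ 6·x.
The limit of the ratio is 2/3.

Final answer: 2/3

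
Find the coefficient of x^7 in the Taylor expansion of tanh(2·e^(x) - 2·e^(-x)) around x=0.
Expand to order 7: tanh(2·e^(x) - 2·e^(-x)) = -973663·x^7/1260 + 1259·x^5/10 - 62·x^3/3 + 4·x + O(x^8).
The coefficient of x^7 is -973663/1260.

Final answer: -973663/1260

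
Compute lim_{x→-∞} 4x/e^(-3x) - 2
The quotient is an ∞/∞ indeterminate form as x → -∞.
Compare growth rates of the dominant terms (exponentials ≫ polynomials ≫ logarithms), or apply L'Hôpital's rule; the quotient → 0.
Adding the constant: 0 - 2 = -2. Limit = -2.

Final answer: -2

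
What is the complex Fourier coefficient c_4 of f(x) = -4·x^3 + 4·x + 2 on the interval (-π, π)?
Compute the real Fourier coefficients first: a_4 = 0, b_4 = -11/4 + 2·π^2.
Then c_4 = (a_4 − i·b_4)/2 = -i·π^2 + 11·i/8.

Final answer: -i·π^2 + 11·i/8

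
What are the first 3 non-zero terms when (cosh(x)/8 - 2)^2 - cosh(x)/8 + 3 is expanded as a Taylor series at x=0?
-x^4/48 - 19·x^2/64 + 409/64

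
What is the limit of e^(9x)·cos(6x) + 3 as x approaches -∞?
Evaluate the dominant behaviour as x → -∞; each term tends to a finite value or vanishes.
Limit = 3.

Final answer: 3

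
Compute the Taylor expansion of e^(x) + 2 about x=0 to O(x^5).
x^4/24 + x^3/6 + x^2/2 + x + 3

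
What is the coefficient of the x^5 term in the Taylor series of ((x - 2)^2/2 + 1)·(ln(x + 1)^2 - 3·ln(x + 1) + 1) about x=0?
Expand to order 5: ((x - 2)^2/2 + 1)·(ln(x + 1)^2 - 3·ln(x + 1) + 1) = -259·x^5/30 + 41·x^4/4 - 25·x^3/2 + 14·x^2 - 11·x + 3 + O(x^6).
The coefficient of x^5 is -259/30.

Final answer: -259/30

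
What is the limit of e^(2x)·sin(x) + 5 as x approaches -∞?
Evaluate the dominant behaviour as x → -∞; each term tends to a finite value or vanishes.
Limit = 5.

Final answer: 5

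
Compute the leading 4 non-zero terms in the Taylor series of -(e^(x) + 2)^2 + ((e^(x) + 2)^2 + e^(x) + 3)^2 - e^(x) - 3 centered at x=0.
703·x^3/6 + 323·x^2/2 + 175·x + 156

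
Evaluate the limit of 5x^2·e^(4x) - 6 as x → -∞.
The product is a 0·∞ indeterminate form at x → -∞.
Rewrite the product as 5x^2 / e^(-4x) (an ∞/∞ form) and apply L'Hôpital, or use the standard hierarchy e^(4|x|) ≫ |x^2| as x → -∞.
The indeterminate product → 0, so the limit = -6.

Final answer: -6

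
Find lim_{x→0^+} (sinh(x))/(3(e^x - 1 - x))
Both numerator and denominator → 0 as x → 0^+; this is a 0/0 indeterminate form.
Expand each to leading order near x = 0: numerator ~ x, denominator ~ 3·x^2/2.
The limit of the ratio is ∞.

Final answer: ∞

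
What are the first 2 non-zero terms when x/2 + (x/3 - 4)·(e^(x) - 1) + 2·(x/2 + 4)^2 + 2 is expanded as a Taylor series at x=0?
9·x/2 + 34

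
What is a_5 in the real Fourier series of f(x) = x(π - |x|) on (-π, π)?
a_5 = (1/π) ∫_{-π}^{π} f(x)·cos(5x) dx.
Evaluate the integral (use parity and integration by parts as needed): a_5 = 0.

Final answer: 0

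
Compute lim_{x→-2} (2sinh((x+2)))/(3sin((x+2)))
Both numerator and denominator → 0 as x → -2; this is a 0/0 indeterminate form.
Expand each to leading order near x = -2: numerator ~ 2·(x + 2), denominator ~ 3·(x + 2).
The limit of the ratio is 2/3.

Final answer: 2/3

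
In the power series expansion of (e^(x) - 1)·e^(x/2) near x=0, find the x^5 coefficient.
Expand to order 5: (e^(x) - 1)·e^(x/2) = 121·x^5/1920 + 5·x^4/24 + 13·x^3/24 + x^2 + x + O(x^6).
The coefficient of x^5 is 121/1920.

Final answer: 121/1920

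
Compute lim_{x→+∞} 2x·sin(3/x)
As x → +∞: let u = 3/x → 0⁺; then 2·x·sin(3/x) = 2·3·sin(u)/u → 2·3·1 = 6.
Limit = 6.

Final answer: 6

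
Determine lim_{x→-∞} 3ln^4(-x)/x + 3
The quotient is an ∞/∞ indeterminate form as x → -∞.
Compare growth rates of the dominant terms (exponentials ≫ polynomials ≫ logarithms), or apply L'Hôpital's rule; the quotient → 0.
Adding the constant: 0 + 3 = 3. Limit = 3.

Final answer: 3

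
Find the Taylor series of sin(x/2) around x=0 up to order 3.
-x^3/48 + x/2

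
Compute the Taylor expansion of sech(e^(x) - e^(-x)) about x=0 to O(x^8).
-148·x^6/45 + 8·x^4/3 - 2·x^2 + 1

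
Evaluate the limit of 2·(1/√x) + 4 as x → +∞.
Evaluate the dominant behaviour as x → +∞; each term tends to a finite value or vanishes.
Limit = 4.

Final answer: 4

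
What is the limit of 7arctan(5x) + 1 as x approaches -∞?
Evaluate the dominant behaviour as x → -∞; each term tends to a finite value or vanishes.
Limit = 1 - 7·π/2.

Final answer: 1 - 7·π/2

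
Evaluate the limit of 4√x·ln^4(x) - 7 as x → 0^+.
The product is a 0·∞ indeterminate form at x → 0⁺.
Rewrite the product as 4·ln^4(x) / x^(-1/2) and apply L'Hôpital, or use the standard hierarchy x^(-1/2) ≫ |ln x|^4 as x → 0⁺.
The indeterminate product → 0, so the limit = -7.

Final answer: -7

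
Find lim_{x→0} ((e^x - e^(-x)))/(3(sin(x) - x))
Both numerator and denominator → 0 as x → 0; this is a 0/0 indeterminate form.
Expand each to leading order near x = 0: numerator ~ 2·x, denominator ~ -x^3/2.
The limit of the ratio is -∞.

Final answer: -∞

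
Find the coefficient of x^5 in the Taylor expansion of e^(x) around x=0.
Expand to order 5: e^(x) = x^5/120 + x^4/24 + x^3/6 + x^2/2 + x + 1 + O(x^6).
The coefficient of x^5 is 1/120.

Final answer: 1/120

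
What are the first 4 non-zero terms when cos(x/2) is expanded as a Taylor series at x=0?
-x^6/46080 + x^4/384 - x^2/8 + 1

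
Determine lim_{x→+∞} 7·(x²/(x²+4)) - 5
Evaluate the dominant behaviour as x → +∞; each term tends to a finite value or vanishes.
Limit = 2.

Final answer: 2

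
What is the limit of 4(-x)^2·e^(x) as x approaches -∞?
This is a 0·∞ indeterminate form at x → -∞.
Rewrite the product as 4(-x)^2 / e^(-x) (an ∞/∞ form) and apply L'Hôpital, or use the standard hierarchy e^(|x|) ≫ |(-x)^2| as x → -∞.
The indeterminate product → 0, so the limit = 0.

Final answer: 0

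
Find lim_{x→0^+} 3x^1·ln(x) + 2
The product is a 0·∞ indeterminate form at x → 0⁺.
Rewrite the product as 3·ln(x) / x^(-1) and apply L'Hôpital, or use the standard hierarchy x^(-1) ≫ |ln x| as x → 0⁺.
The indeterminate product → 0, so the limit = 2.

Final answer: 2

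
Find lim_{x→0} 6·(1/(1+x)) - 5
Direct substitution at x = 0 gives 1.

Final answer: 1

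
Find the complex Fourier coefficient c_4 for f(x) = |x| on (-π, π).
Compute the real Fourier coefficients first: a_4 = 0, b_4 = 0.
Then c_4 = (a_4 − i·b_4)/2 = 0.

Final answer: 0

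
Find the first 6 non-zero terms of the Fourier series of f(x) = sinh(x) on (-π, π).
sin(x)·sinh(π)/π - 4·sin(2·x)·sinh(π)/(5·π) + 3·sin(3·x)·sinh(π)/(5·π) - 8·sin(4·x)·sinh(π)/(17·π) + 5·sin(5·x)·sinh(π)/(13·π) - 12·sin(6·x)·sinh(π)/(37·π)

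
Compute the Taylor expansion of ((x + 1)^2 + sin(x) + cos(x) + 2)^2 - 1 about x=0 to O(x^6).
3·x^5/20 - 5·x^4/12 + 5·x^3/3 + 13·x^2 + 24·x + 15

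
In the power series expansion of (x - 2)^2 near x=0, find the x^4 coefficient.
Expand to order 4: (x - 2)^2 = x^2 - 4·x + 4 + O(x^5).
The coefficient of x^4 is 0.

Final answer: 0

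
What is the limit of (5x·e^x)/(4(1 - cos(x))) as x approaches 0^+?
Both numerator and denominator → 0 as x → 0^+; this is a 0/0 indeterminate form.
Expand each to leading order near x = 0: numerator ~ 5·x, denominator ~ 2·x^2.
The limit of the ratio is ∞.

Final answer: ∞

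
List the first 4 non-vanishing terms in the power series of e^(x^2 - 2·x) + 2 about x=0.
-10·x^3/3 + 3·x^2 - 2·x + 3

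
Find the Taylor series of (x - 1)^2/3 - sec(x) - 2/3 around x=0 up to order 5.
-5·x^4/24 - x^2/6 - 2·x/3 - 4/3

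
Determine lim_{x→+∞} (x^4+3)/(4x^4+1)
This is an ∞/∞ indeterminate form as x → +∞.
Divide numerator and denominator by x^4 and let the lower-order terms vanish; the leading terms give 1/4.
Limit = 1/4.

Final answer: 1/4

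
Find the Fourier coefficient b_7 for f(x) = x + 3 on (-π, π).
b_7 = (1/π) ∫_{-π}^{π} f(x)·sin(7x) dx.
Evaluate the integral (use parity and integration by parts as needed): b_7 = 2/7.

Final answer: 2/7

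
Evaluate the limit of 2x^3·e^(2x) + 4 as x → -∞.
The product is a 0·∞ indeterminate form at x → -∞.
Rewrite the product as 2x^3 / e^(-2x) (an ∞/∞ form) and apply L'Hôpital, or use the standard hierarchy e^(2|x|) ≫ |x^3| as x → -∞.
The indeterminate product → 0, so the limit = 4.

Final answer: 4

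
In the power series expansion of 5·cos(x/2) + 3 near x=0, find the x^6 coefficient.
Expand to order 6: 5·cos(x/2) + 3 = -x^6/9216 + 5·x^4/384 - 5·x^2/8 + 8 + O(x^7).
The coefficient of x^6 is -1/9216.

Final answer: -1/9216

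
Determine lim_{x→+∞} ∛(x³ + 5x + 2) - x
This is an ∞ − ∞ indeterminate form.
Multiply by (A² + AB + B²)/(A² + AB + B²) where A = ∛(x³+5x + 2), B = x to use A³ − B³ = (A−B)(A²+AB+B²); the x³ terms cancel, leaving (5x + 2)/(A²+AB+B²) with denominator ~ 3x², so the limit is 0.
Limit = 0.

Final answer: 0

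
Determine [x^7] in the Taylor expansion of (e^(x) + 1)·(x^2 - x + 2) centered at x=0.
Expand to order 7: (e^(x) + 1)·(x^2 - x + 2) = 37·x^7/5040 + 13·x^6/360 + 17·x^5/120 + 5·x^4/12 + 5·x^3/6 + 2·x^2 + 4 + O(x^8).
The coefficient of x^7 is 37/5040.

Final answer: 37/5040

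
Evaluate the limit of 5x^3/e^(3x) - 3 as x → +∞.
The quotient is an ∞/∞ indeterminate form as x → +∞.
The exponential denominator e^(3x) dominates the polynomial numerator (e^x ≫ x^3 as x → ∞), so the quotient → 0.
Adding the constant: 0 - 3 = -3. Limit = -3.

Final answer: -3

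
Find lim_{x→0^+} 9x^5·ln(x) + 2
The product is a 0·∞ indeterminate form at x → 0⁺.
Rewrite the product as 9·ln(x) / x^(-5) and apply L'Hôpital, or use the standard hierarchy x^(-5) ≫ |ln x| as x → 0⁺.
The indeterminate product → 0, so the limit = 2.

Final answer: 2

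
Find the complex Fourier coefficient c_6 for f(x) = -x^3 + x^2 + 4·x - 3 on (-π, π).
Compute the real Fourier coefficients first: a_6 = 1/9, b_6 = -25/18 + π^2/3.
Then c_6 = (a_6 − i·b_6)/2 = 1/18 - i·π^2/6 + 25·i/36.

Final answer: 1/18 - i·π^2/6 + 25·i/36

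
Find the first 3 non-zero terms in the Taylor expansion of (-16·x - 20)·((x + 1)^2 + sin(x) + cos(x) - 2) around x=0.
-14·x^3/3 - 58·x^2 - 60·x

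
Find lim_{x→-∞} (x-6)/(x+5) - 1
Evaluate the dominant behaviour as x → -∞; each term tends to a finite value or vanishes.
Limit = 0.

Final answer: 0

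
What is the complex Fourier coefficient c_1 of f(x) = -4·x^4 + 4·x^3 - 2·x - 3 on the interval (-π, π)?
Compute the real Fourier coefficients first: a_1 = -192 + 32·π^2, b_1 = -52 + 8·π^2.
Then c_1 = (a_1 − i·b_1)/2 = -96 + 16·π^2 - 4·i·π^2 + 26·i.

Final answer: -96 + 16·π^2 - 4·i·π^2 + 26·i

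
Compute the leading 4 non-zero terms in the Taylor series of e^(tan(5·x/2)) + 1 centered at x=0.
125·x^3/16 + 25·x^2/8 + 5·x/2 + 2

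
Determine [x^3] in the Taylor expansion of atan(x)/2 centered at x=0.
Expand to order 3: atan(x)/2 = -x^3/6 + x/2 + O(x^4).
The coefficient of x^3 is -1/6.

Final answer: -1/6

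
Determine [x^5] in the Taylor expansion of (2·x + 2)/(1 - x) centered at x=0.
Expand to order 5: (2·x + 2)/(1 - x) = 4·x^5 + 4·x^4 + 4·x^3 + 4·x^2 + 4·x + 2 + O(x^6).
The coefficient of x^5 is 4.

Final answer: 4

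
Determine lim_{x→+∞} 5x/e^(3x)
This is an ∞/∞ indeterminate form as x → +∞.
The exponential denominator e^(3x) dominates the polynomial numerator (e^x ≫ x as x → ∞), so the quotient → 0.
Limit = 0.

Final answer: 0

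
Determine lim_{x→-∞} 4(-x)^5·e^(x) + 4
The product is a 0·∞ indeterminate form at x → -∞.
Rewrite the product as 4(-x)^5 / e^(-x) (an ∞/∞ form) and apply L'Hôpital, or use the standard hierarchy e^(|x|) ≫ |(-x)^5| as x → -∞.
The indeterminate product → 0, so the limit = 4.

Final answer: 4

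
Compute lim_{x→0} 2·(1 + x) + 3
Direct substitution at x = 0 gives 5.

Final answer: 5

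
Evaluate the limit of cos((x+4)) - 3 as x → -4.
Direct substitution at x = -4 gives -2.

Final answer: -2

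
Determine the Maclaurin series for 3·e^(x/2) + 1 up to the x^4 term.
x^4/128 + x^3/16 + 3·x^2/8 + 3·x/2 + 4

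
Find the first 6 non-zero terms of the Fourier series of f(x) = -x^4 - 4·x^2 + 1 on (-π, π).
(-32 + 8·π^2)·cos(x) + (-2·π^2 - 1)·cos(2·x) + (32/27 + 8·π^2/9)·cos(3·x) + (-π^2/2 - 13/16)·cos(4·x) + (352/625 + 8·π^2/25)·cos(5·x) - π^4/5 - 4·π^2/3 + 1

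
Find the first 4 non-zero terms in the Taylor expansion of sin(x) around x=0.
-x^7/5040 + x^5/120 - x^3/6 + x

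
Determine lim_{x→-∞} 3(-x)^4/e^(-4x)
This is an ∞/∞ indeterminate form as x → -∞.
Compare growth rates of the dominant terms (exponentials ≫ polynomials ≫ logarithms), or apply L'Hôpital's rule; the quotient → 0.
Limit = 0.

Final answer: 0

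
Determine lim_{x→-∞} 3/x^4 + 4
Evaluate the dominant behaviour as x → -∞; each term tends to a finite value or vanishes.
Limit = 4.

Final answer: 4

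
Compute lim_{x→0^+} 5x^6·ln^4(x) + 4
The product is a 0·∞ indeterminate form at x → 0⁺.
Rewrite the product as 5·ln^4(x) / x^(-6) and apply L'Hôpital, or use the standard hierarchy x^(-6) ≫ |ln x|^4 as x → 0⁺.
The indeterminate product → 0, so the limit = 4.

Final answer: 4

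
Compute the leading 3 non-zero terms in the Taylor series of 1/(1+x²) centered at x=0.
x^4 - x^2 + 1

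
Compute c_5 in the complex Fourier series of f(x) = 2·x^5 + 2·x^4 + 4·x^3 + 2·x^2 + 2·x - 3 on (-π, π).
Compute the real Fourier coefficients first: a_5 = -16·π^2/25 - 104/625, b_5 = 356/625 + 24·π^2/25 + 4·π^4/5.
Then c_5 = (a_5 − i·b_5)/2 = -8·π^2/25 - 52/625 - 2·i·π^4/5 - 12·i·π^2/25 - 178·i/625.

Final answer: -8·π^2/25 - 52/625 - 2·i·π^4/5 - 12·i·π^2/25 - 178·i/625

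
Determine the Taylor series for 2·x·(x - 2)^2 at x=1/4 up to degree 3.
49/32 + 35·(x - 1/4)/8 - 13·(x - 1/4)^2/2 + 2·(x - 1/4)^3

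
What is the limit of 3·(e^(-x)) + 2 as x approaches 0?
Direct substitution at x = 0 gives 5.

Final answer: 5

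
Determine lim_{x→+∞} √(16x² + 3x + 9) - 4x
As x → +∞: multiply by the conjugate to get (3x+9)/(√(16x²+3x+9)+4x); the denominator ~ 8x, so the limit is 3/8.
Limit = 3/8.

Final answer: 3/8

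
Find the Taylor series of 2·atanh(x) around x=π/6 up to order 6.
2·atanh(π/6) - 72·(x - π/6)/(-36 + π^2) + 432·π·(x - π/6)^2/(-72·π^2 + π^4 + 1296) + (-31104 - 2592·π^2)·(x - π/6)^3/(-46656 - 108·π^4 + π^6 + 3888·π^2) + (15552·π^3 + 559872·π)·(x - π/6)^4/(-186624·π^2 - 144·π^6 + π^8 + 7776·π^4 + 1679616) + (-33592320·π^2 - 120932352 - 466560·π^4)·(x - π/6)^5/(-302330880 - 2332800·π^4 - 900·π^8 + 5·π^10 + 64800·π^6 + 41990400·π^2) + (559872·π^5 + 67184640·π^3 + 725594112·π)·(x - π/6)^6/(-362797056·π^2 - 933120·π^6 - 216·π^10 + π^12 + 19440·π^8 + 2176782336 + 25194240·π^4)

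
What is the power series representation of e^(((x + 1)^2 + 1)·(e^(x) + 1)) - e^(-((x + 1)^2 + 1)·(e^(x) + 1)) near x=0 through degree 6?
x^6·(-239·e^(-4)/45 + 7601·e^(4)/10) + x^5·(-151·e^(-4)/10 + 11377·e^(4)/30) + x^4·(125·e^(-4)/12 + 2057·e^(4)/12) + x^3·(25·e^(-4)/3 + 205·e^(4)/3) + x^2·(-13·e^(-4) + 23·e^(4)) + x·(6·e^(-4) + 6·e^(4)) - e^(-4) + e^(4)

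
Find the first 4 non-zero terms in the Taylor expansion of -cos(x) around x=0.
x^6/720 - x^4/24 + x^2/2 - 1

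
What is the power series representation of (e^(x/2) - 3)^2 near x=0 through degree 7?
61·x^7/322560 + 29·x^6/23040 + 13·x^5/1920 + 5·x^4/192 + x^3/24 - x^2/4 - 2·x + 4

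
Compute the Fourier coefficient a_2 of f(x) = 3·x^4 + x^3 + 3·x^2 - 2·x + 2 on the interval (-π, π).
a_2 = (1/π) ∫_{-π}^{π} f(x)·cos(2x) dx.
Evaluate the integral (use parity and integration by parts as needed): a_2 = -6 + 6·π^2.

Final answer: -6 + 6·π^2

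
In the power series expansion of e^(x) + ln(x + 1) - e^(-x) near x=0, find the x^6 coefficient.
Expand to order 6: e^(x) + ln(x + 1) - e^(-x) = -x^6/6 + 13·x^5/60 - x^4/4 + 2·x^3/3 - x^2/2 + 3·x + O(x^7).
The coefficient of x^6 is -1/6.

Final answer: -1/6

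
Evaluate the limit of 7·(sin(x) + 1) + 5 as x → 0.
Direct substitution at x = 0 gives 12.

Final answer: 12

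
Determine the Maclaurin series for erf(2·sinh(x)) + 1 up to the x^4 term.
-14·x^3/(3·√(π)) + 4·x/√(π) + 1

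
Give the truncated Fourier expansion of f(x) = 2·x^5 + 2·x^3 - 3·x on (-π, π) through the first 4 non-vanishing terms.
(-76·π^2 + 4·π^4 + 450)·sin(x) + (-2·π^4 - 9 + 8·π^2)·sin(2·x) + (-44·π^2/27 - 74/81 + 4·π^4/3)·sin(3·x) + (-π^4 + 45/32 + π^2/4)·sin(4·x)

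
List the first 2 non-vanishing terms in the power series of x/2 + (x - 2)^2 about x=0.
4 - 7·x/2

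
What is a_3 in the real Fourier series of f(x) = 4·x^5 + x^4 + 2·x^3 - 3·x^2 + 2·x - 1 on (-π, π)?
a_3 = (1/π) ∫_{-π}^{π} f(x)·cos(3x) dx.
Evaluate the integral (use parity and integration by parts as needed): a_3 = 52/27 - 8·π^2/9.

Final answer: 52/27 - 8·π^2/9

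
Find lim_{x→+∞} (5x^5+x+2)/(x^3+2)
This is an ∞/∞ indeterminate form as x → +∞.
Divide numerator and denominator by x^5 and let the lower-order terms vanish; the numerator's degree 5 exceeds the denominator's degree 3, so the quotient diverges.
Limit = ∞.

Final answer: ∞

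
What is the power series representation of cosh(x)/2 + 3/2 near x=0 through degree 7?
x^6/1440 + x^4/48 + x^2/4 + 2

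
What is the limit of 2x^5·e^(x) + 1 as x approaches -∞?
The product is a 0·∞ indeterminate form at x → -∞.
Rewrite the product as 2x^5 / e^(-x) (an ∞/∞ form) and apply L'Hôpital, or use the standard hierarchy e^(|x|) ≫ |x^5| as x → -∞.
The indeterminate product → 0, so the limit = 1.

Final answer: 1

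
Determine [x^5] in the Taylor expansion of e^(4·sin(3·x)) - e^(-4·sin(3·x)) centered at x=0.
Expand to order 5: e^(4·sin(3·x)) - e^(-4·sin(3·x)) = 7857·x^5/5 + 540·x^3 + 24·x + O(x^6).
The coefficient of x^5 is 7857/5.

Final answer: 7857/5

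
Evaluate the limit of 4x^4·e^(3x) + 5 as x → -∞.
The product is a 0·∞ indeterminate form at x → -∞.
Rewrite the product as 4x^4 / e^(-3x) (an ∞/∞ form) and apply L'Hôpital, or use the standard hierarchy e^(3|x|) ≫ |x^4| as x → -∞.
The indeterminate product → 0, so the limit = 5.

Final answer: 5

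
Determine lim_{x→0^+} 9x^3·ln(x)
This is a 0·∞ indeterminate form at x → 0⁺.
Rewrite the product as 9·ln(x) / x^(-3) and apply L'Hôpital, or use the standard hierarchy x^(-3) ≫ |ln x| as x → 0⁺.
The indeterminate product → 0, so the limit = 0.

Final answer: 0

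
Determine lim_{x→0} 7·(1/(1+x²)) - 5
Direct substitution at x = 0 gives 2.

Final answer: 2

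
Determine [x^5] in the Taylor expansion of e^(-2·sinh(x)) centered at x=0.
Expand to order 5: e^(-2·sinh(x)) = -19·x^5/20 + 4·x^4/3 - 5·x^3/3 + 2·x^2 - 2·x + 1 + O(x^6).
The coefficient of x^5 is -19/20.

Final answer: -19/20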